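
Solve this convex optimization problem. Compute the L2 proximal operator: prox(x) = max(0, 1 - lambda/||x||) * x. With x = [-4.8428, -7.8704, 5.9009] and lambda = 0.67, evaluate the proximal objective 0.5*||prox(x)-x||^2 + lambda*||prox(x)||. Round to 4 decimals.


Step 1: Compute ||x||.
||x|| = 10.9643
Step 2: Compute scaling factor.
scale = max(0, 1 - 0.67/10.9643) = 0.9389
Step 3: prox(x) = [-4.5469, -7.3895, 5.5403]
||prox(x)|| = 10.2943
Step 4: Proximal objective.
0.5*||prox-x||^2 = 0.2245
lambda*||prox|| = 6.8972
Total = 7.1217


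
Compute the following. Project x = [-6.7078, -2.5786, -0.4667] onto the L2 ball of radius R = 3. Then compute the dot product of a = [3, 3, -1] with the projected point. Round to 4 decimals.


Step 1: Compute ||x|| (intermediates to 6 decimals).
||x|| = sqrt((-6.7078)^2 + (-2.5786)^2 + (-0.4667)^2) = 7.201498
Step 2: Project.
Since ||x|| > R, scale = R/||x|| = 3/7.201498 = 0.41658, proj(x) = scale * x
proj(x) = [-2.794335, -1.074193, -0.194418]
Step 3: Dot product.
a^T * proj(x) = 3*(-2.794335) + 3*(-1.074193) - 1*(-0.194418) = -11.4112


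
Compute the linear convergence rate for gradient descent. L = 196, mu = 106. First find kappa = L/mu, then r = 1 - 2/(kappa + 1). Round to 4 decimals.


Step 1: Compute the condition number.
kappa = L/mu = 196/106 = 1.8491
Step 2: Compute the convergence rate.
r = 1 - 2/(kappa + 1) = 1 - 2*mu/(L + mu) = (L - mu)/(L + mu) = 90/302 = 0.298


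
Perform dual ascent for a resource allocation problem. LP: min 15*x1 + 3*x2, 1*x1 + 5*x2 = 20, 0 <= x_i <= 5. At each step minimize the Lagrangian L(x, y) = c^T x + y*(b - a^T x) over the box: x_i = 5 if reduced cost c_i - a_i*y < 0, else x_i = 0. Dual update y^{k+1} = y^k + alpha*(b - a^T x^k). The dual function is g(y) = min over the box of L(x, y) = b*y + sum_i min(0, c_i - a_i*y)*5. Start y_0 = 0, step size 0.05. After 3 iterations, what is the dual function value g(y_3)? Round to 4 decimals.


Dual ascent for LP: min 15*x1 + 3*x2, 1*x1 + 5*x2 = 20, 0 <= x_i <= 5
Step 1: y^k = 0.0, reduced costs: (15.0, 3.0)
  x^k = (0.0, 0.0), subgradient = b - a^T x = 20.0
  y^{k+1} = 0.0 + 0.05*20.0 = 1.0
Step 2: y^k = 1.0, reduced costs: (14.0, -2.0)
  x^k = (0.0, 5.0), subgradient = b - a^T x = -5.0
  y^{k+1} = 1.0 + 0.05*-5.0 = 0.75
Step 3: y^k = 0.75, reduced costs: (14.25, -0.75)
  x^k = (0.0, 5.0), subgradient = b - a^T x = -5.0
  y^{k+1} = 0.75 + 0.05*-5.0 = 0.5
Dual objective at y_3 = 0.5: reduced costs (14.5, 0.5), box minimizer x = (0.0, 0.0)
g(y_3) = b*y + (c1 - a1*y)*x1 + (c2 - a2*y)*x2 = 20*0.5 + 14.5*0.0 + 0.5*0.0 = 10.0 + 0.0 + 0.0 = 10.0


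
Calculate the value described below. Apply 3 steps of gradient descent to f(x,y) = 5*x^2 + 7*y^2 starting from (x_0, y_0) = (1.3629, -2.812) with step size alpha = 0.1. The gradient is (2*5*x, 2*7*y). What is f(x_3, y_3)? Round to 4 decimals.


Gradient descent on f(x,y) = 5*x^2 + 7*y^2.
Starting point: (1.3629, -2.812), alpha = 0.1
Step 1: grad_x = 2*5*1.3629 = 13.629, grad_y = 2*7*-2.812 = -39.368
  x_1 = 1.3629 - 0.1*13.629 = 0.0
  y_1 = -2.812 - 0.1*-39.368 = 1.1248
Step 2: grad_x = 2*5*0.0 = 0.0, grad_y = 2*7*1.1248 = 15.7472
  x_2 = 0.0 - 0.1*0.0 = 0.0
  y_2 = 1.1248 - 0.1*15.7472 = -0.4499
Step 3: grad_x = 2*5*0.0 = 0.0, grad_y = 2*7*-0.4499 = -6.2989
  x_3 = 0.0 - 0.1*0.0 = 0.0
  y_3 = -0.4499 - 0.1*-6.2989 = 0.18
f(0.0, 0.18) = 5*0.0^2 + 7*0.18^2 = 0.2267


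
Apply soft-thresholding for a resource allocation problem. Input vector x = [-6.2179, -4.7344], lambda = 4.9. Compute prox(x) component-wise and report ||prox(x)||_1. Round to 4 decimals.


Soft-thresholding with lambda = 4.9:
prox(-6.2179) = sign(-6.2179)*max(|-6.2179| - 4.9, 0) = -1.3179
prox(-4.7344) = sign(-4.7344)*max(|-4.7344| - 4.9, 0) = 0.0
prox(x) = [-1.3179, 0.0]
||prox(x)||_1 = 1.3179 + 0.0 = 1.3179


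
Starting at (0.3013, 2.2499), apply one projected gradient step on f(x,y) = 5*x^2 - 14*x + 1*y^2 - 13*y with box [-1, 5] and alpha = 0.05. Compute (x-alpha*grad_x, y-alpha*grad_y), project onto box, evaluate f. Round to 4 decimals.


Step 1: Compute gradient at (0.3013, 2.2499).
grad_x = 2*5*0.3013 - 14 = -10.987
grad_y = 2*1*2.2499 - 13 = -8.5002
Step 2: Gradient step.
x_raw = 0.3013 - 0.05*-10.987 = 0.8507
y_raw = 2.2499 - 0.05*-8.5002 = 2.6749
Step 3: Project onto [-1, 5].
x_proj = clip(0.8507) = 0.8507
y_proj = clip(2.6749) = 2.6749
Step 4: Evaluate f.
f(0.8507, 2.6749) = -35.9098


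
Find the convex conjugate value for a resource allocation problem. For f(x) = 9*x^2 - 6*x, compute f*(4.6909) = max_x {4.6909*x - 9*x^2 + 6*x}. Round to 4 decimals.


f*(y) = sup_x {y*x - a*x^2 - b*x} = sup_x {(y-b)*x - a*x^2}
FOC: (y - b) - 2a*x = 0 => x* = (y - b)/(2a)
x* = (4.6909 + 6)/(2*9) = 0.5939
f*(4.6909) = (y-b)^2/(4a) = (4.6909 + 6)^2/(4*9)
= 114.2953/36 = 3.1749


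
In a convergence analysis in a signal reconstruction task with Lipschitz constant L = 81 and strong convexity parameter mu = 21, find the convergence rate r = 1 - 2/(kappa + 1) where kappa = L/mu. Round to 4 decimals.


Step 1: Compute the condition number.
kappa = L/mu = 81/21 = 3.8571
Step 2: Compute the convergence rate.
r = 1 - 2/(kappa + 1) = 1 - 2*mu/(L + mu) = (L - mu)/(L + mu) = 60/102 = 0.5882


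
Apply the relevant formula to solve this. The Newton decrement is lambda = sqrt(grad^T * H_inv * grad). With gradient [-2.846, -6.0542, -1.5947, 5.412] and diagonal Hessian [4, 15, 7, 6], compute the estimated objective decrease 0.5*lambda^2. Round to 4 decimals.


Step 1: H is diagonal, so H^(-1) * g = [-0.7115, -0.4036, -0.2278, 0.902].
Step 2: g^T H^(-1) g = sum_i g_i^2 / H_ii
  = (-2.846)^2/4 + (-6.0542)^2/15 + (-1.5947)^2/7 + (5.412)^2/6
  = 2.0249 + 2.4436 + 0.3633 + 4.8816 = 9.7134
Step 3: Objective decrease = 0.5 * g^T H^(-1) g = 4.8567


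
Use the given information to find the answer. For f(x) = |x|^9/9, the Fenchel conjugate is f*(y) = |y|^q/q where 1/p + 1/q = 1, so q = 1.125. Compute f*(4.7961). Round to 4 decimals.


The conjugate exponent q satisfies 1/p + 1/q = 1.
p = 9, so q = 9/(9 - 1) = 1.125
|y|^q = 4.7961^1.125 = 5.8344
f*(4.7961) = 5.8344 / 1.125 = 5.1862


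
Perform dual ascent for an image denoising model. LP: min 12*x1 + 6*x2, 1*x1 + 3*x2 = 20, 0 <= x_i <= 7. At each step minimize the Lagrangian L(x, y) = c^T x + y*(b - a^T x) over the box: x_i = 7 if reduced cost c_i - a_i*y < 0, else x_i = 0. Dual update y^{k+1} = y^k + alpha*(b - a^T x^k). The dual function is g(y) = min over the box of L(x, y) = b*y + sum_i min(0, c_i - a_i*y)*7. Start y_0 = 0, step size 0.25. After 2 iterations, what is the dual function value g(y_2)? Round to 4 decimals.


Dual ascent for LP: min 12*x1 + 6*x2, 1*x1 + 3*x2 = 20, 0 <= x_i <= 7
Step 1: y^k = 0.0, reduced costs: (12.0, 6.0)
  x^k = (0.0, 0.0), subgradient = b - a^T x = 20.0
  y^{k+1} = 0.0 + 0.25*20.0 = 5.0
Step 2: y^k = 5.0, reduced costs: (7.0, -9.0)
  x^k = (0.0, 7.0), subgradient = b - a^T x = -1.0
  y^{k+1} = 5.0 + 0.25*-1.0 = 4.75
Dual objective at y_2 = 4.75: reduced costs (7.25, -8.25), box minimizer x = (0.0, 7.0)
g(y_2) = b*y + (c1 - a1*y)*x1 + (c2 - a2*y)*x2 = 20*4.75 + 7.25*0.0 + (-8.25)*7.0 = 95.0 + 0.0 - 57.75 = 37.25


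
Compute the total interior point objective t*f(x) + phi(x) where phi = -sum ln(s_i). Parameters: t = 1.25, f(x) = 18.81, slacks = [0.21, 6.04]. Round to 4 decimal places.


Step 1: Compute log-barrier.
ln values: [-1.5606, 1.7984]
phi = -(-1.5606 + 1.7984) = -0.2378
Step 2: Compute augmented objective.
t*f(x) = 1.25*18.81 = 23.5125
Total = 23.5125 - 0.2378 = 23.2747


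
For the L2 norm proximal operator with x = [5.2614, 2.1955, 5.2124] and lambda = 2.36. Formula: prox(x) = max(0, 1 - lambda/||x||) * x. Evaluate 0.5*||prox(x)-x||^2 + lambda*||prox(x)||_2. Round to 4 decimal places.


Step 1: Compute ||x||.
||x|| = 7.7247
Step 2: Compute scaling factor.
scale = max(0, 1 - 2.36/7.7247) = 0.6945
Step 3: prox(x) = [3.654, 1.5247, 3.62]
||prox(x)|| = 5.3647
Step 4: Proximal objective.
0.5*||prox-x||^2 = 2.7848
lambda*||prox|| = 12.6607
Total = 15.4456


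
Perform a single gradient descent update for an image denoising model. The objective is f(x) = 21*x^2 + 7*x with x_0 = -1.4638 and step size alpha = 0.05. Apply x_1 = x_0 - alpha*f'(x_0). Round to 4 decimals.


We compute the gradient at x_0 and apply the update.
f'(x) = 42*x + 7
f'(-1.4638) = 42*-1.4638 + 7 = -54.4796
x_1 = -1.4638 - 0.05*-54.4796 = 1.2602


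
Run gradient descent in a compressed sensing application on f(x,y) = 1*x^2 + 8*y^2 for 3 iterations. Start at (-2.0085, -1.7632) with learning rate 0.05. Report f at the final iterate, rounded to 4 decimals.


Gradient descent on f(x,y) = 1*x^2 + 8*y^2.
Starting point: (-2.0085, -1.7632), alpha = 0.05
Step 1: grad_x = 2*1*-2.0085 = -4.017, grad_y = 2*8*-1.7632 = -28.2112
  x_1 = -2.0085 - 0.05*-4.017 = -1.8077
  y_1 = -1.7632 - 0.05*-28.2112 = -0.3526
Step 2: grad_x = 2*1*-1.8077 = -3.6153, grad_y = 2*8*-0.3526 = -5.6422
  x_2 = -1.8077 - 0.05*-3.6153 = -1.6269
  y_2 = -0.3526 - 0.05*-5.6422 = -0.0705
Step 3: grad_x = 2*1*-1.6269 = -3.2538, grad_y = 2*8*-0.0705 = -1.1284
  x_3 = -1.6269 - 0.05*-3.2538 = -1.4642
  y_3 = -0.0705 - 0.05*-1.1284 = -0.0141
f(-1.4642, -0.0141) = 1*(-1.4642)^2 + 8*(-0.0141)^2 = 2.1455


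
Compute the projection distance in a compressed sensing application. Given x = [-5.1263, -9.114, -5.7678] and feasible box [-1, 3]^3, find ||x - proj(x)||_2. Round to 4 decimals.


Project each component onto [-1, 3].
clip(-5.1263) = -1.0, clip(-9.114) = -1.0, clip(-5.7678) = -1.0
Projection = [-1.0, -1.0, -1.0]
Squared diffs: [17.0264, 65.837, 22.7319]
Distance = sqrt(105.5953) = 10.276


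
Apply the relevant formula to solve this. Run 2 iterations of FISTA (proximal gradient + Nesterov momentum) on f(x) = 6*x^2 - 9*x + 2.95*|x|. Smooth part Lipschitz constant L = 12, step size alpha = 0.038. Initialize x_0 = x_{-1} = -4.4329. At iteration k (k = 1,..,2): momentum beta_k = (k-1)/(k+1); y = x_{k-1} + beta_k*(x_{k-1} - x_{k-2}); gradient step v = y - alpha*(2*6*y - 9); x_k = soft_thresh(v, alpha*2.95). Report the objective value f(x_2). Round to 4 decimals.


FISTA on f(x) = 6*x^2 - 9*x + 2.95*|x|
L = 12, alpha = 0.038
Iteration 1: beta = 0.0, y = -4.4329 + 0.0*(-4.4329 + 4.4329) = -4.4329
  grad(y) = -62.1948, v = y - alpha*grad = -2.0695
  prox(v) = soft_thresh(-2.0695, 0.1121) = -1.9574
Iteration 2: beta = 0.3333, y = -1.9574 + 0.3333*(-1.9574 + 4.4329) = -1.1322
  grad(y) = -22.5868, v = y - alpha*grad = -0.2739
  prox(v) = soft_thresh(-0.2739, 0.1121) = -0.1618
f(x_2) = 6*(-0.1618)^2 - 9*(-0.1618) + 2.95*|-0.1618| = 2.091


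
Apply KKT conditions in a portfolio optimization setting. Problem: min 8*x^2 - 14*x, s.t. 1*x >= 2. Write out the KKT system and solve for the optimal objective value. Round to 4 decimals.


Step 1: Try lambda = 0 (constraint inactive).
x_unc = 14/(2*8) = 0.875
Check: 1*0.875 = 0.875 < 2 -- violated!
Step 2: Constraint must be active: 1*x = 2
x* = 2/1 = 2.0
lambda = (2*8*2.0 - 14)/1 = 18.0
Step 3: Compute optimal value.
f(x*) = 8*2.0^2 - 14*2.0 = 4.0


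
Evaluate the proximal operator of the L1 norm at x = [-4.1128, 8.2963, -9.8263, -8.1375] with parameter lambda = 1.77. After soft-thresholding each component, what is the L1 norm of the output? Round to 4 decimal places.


Soft-thresholding with lambda = 1.77:
prox(-4.1128) = sign(-4.1128)*max(|-4.1128| - 1.77, 0) = -2.3428
prox(8.2963) = sign(8.2963)*max(|8.2963| - 1.77, 0) = 6.5263
prox(-9.8263) = sign(-9.8263)*max(|-9.8263| - 1.77, 0) = -8.0563
prox(-8.1375) = sign(-8.1375)*max(|-8.1375| - 1.77, 0) = -6.3675
prox(x) = [-2.3428, 6.5263, -8.0563, -6.3675]
||prox(x)||_1 = 2.3428 + 6.5263 + 8.0563 + 6.3675 = 23.2929


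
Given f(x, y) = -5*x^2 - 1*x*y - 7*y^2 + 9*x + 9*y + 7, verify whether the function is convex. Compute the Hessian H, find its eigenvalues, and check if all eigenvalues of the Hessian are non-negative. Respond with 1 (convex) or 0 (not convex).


The Hessian of f(x,y) = -5*x^2 - 1*x*y - 7*y^2 + 9*x + 9*y + 7 is:
H = [[-10, -1], [-1, -14]]
Trace = -10 - 14 = -24
Determinant = -10*-14 - (-1)^2 = 139
Discriminant = (-24)^2 - 4*139 = 20.0
Eigenvalues: lambda_1 = -14.2361, lambda_2 = -9.7639
The function is not convex.

0


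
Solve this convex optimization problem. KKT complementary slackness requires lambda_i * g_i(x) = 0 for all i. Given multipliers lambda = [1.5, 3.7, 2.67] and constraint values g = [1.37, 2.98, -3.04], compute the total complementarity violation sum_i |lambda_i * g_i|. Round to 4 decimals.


KKT complementary slackness check:
lambda_1 * g_1 = 1.5 * 1.37 = 2.055
lambda_2 * g_2 = 3.7 * 2.98 = 11.026
lambda_3 * g_3 = 2.67 * -3.04 = -8.1168
Total violation = 2.055 + 11.026 + 8.1168 = 21.1978


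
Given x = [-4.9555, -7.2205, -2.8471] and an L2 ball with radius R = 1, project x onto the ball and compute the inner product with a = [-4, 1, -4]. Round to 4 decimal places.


Step 1: Compute ||x|| (intermediates to 6 decimals).
||x|| = sqrt((-4.9555)^2 + (-7.2205)^2 + (-2.8471)^2) = 9.208614
Step 2: Project.
Since ||x|| > R, scale = R/||x|| = 1/9.208614 = 0.108594, proj(x) = scale * x
proj(x) = [-0.538138, -0.784103, -0.309178]
Step 3: Dot product.
a^T * proj(x) = -4*(-0.538138) + 1*(-0.784103) - 4*(-0.309178) = 2.6052


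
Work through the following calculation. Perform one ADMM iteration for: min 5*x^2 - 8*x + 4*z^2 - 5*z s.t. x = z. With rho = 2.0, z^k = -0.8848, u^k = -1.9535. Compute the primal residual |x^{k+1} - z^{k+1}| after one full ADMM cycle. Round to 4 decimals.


ADMM iteration with rho = 2.0, z^k = -0.8848, u^k = -1.9535
Step 1: x-update.
Minimize 5*x^2 - 8*x + (2.0/2)*(x + 0.8848 - 1.9535)^2
FOC: (2*5 + 2.0)*x = 8 + 2.0*(-0.8848 + 1.9535)
x^{k+1} = 0.8448
Step 2: z-update.
Minimize 4*z^2 - 5*z + (2.0/2)*(0.8448 - z - 1.9535)^2
FOC: (2*4 + 2.0)*z = 5 + 2.0*(0.8448 - 1.9535)
z^{k+1} = 0.2783
Step 3: u-update.
u^{k+1} = -1.9535 + 0.8448 - 0.2783 = -1.387
Step 4: Primal residual = |0.8448 - 0.2783| = 0.5665


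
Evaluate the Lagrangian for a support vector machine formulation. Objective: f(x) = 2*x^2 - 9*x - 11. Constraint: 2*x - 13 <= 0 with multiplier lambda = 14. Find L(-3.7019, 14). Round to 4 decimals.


Step 1: Evaluate f(x).
f(-3.7019) = 2*(-3.7019)^2 - 9*(-3.7019) - 11 = 49.7252
Step 2: Evaluate g(x).
g(-3.7019) = 2*-3.7019 - 13 = -20.4038
Step 3: Compute Lagrangian.
L = 49.7252 + 14*-20.4038 = -235.928


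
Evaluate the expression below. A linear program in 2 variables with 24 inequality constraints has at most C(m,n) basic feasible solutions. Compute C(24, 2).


Each vertex corresponds to some choice of n active constraints out of m, so the number of vertices is at most C(m, n) = m! / (n!(m-n)!).
m = 24, n = 2
Numerator: 24 * 23
Denominator: 2! = 2
C(24, 2) = 276


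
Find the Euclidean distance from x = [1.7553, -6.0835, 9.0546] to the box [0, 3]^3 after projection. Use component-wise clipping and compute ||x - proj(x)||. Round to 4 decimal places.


Project each component onto [0, 3].
clip(1.7553) = 1.7553, clip(-6.0835) = 0.0, clip(9.0546) = 3.0
Projection = [1.7553, 0.0, 3.0]
Squared diffs: [0.0, 37.009, 36.6582]
Distance = sqrt(73.6672) = 8.583


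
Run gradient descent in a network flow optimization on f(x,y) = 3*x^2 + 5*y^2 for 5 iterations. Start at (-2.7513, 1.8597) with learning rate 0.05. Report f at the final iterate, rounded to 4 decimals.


Gradient descent on f(x,y) = 3*x^2 + 5*y^2.
Starting point: (-2.7513, 1.8597), alpha = 0.05
Step 1: grad_x = 2*3*-2.7513 = -16.5078, grad_y = 2*5*1.8597 = 18.597
  x_1 = -2.7513 - 0.05*-16.5078 = -1.9259
  y_1 = 1.8597 - 0.05*18.597 = 0.9299
Step 2: grad_x = 2*3*-1.9259 = -11.5555, grad_y = 2*5*0.9299 = 9.2985
  x_2 = -1.9259 - 0.05*-11.5555 = -1.3481
  y_2 = 0.9299 - 0.05*9.2985 = 0.4649
Step 3: grad_x = 2*3*-1.3481 = -8.0888, grad_y = 2*5*0.4649 = 4.6493
  x_3 = -1.3481 - 0.05*-8.0888 = -0.9437
  y_3 = 0.4649 - 0.05*4.6493 = 0.2325
Step 4: grad_x = 2*3*-0.9437 = -5.6622, grad_y = 2*5*0.2325 = 2.3246
  x_4 = -0.9437 - 0.05*-5.6622 = -0.6606
  y_4 = 0.2325 - 0.05*2.3246 = 0.1162
Step 5: grad_x = 2*3*-0.6606 = -3.9635, grad_y = 2*5*0.1162 = 1.1623
  x_5 = -0.6606 - 0.05*-3.9635 = -0.4624
  y_5 = 0.1162 - 0.05*1.1623 = 0.0581
f(-0.4624, 0.0581) = 3*(-0.4624)^2 + 5*0.0581^2 = 0.6584


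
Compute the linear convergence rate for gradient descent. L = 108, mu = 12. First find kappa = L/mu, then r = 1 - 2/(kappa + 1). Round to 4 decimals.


Step 1: Compute the condition number.
kappa = L/mu = 108/12 = 9.0
Step 2: Compute the convergence rate.
r = 1 - 2/(kappa + 1) = 1 - 2*mu/(L + mu) = (L - mu)/(L + mu) = 96/120 = 0.8


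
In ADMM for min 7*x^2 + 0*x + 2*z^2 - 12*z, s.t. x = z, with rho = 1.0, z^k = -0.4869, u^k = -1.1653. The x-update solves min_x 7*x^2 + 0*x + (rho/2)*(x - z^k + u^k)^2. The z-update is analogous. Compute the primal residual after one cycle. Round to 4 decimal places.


ADMM iteration with rho = 1.0, z^k = -0.4869, u^k = -1.1653
Step 1: x-update.
Minimize 7*x^2 + 0*x + (1.0/2)*(x + 0.4869 - 1.1653)^2
FOC: (2*7 + 1.0)*x = 0 + 1.0*(-0.4869 + 1.1653)
x^{k+1} = 0.0452
Step 2: z-update.
Minimize 2*z^2 - 12*z + (1.0/2)*(0.0452 - z - 1.1653)^2
FOC: (2*2 + 1.0)*z = 12 + 1.0*(0.0452 - 1.1653)
z^{k+1} = 2.176
Step 3: u-update.
u^{k+1} = -1.1653 + 0.0452 - 2.176 = -3.2961
Step 4: Primal residual = |0.0452 - 2.176| = 2.1308


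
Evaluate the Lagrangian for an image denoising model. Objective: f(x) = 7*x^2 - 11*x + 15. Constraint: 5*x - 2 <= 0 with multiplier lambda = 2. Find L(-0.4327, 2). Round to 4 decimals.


Step 1: Evaluate f(x).
f(-0.4327) = 7*(-0.4327)^2 - 11*(-0.4327) + 15 = 21.0703
Step 2: Evaluate g(x).
g(-0.4327) = 5*-0.4327 - 2 = -4.1635
Step 3: Compute Lagrangian.
L = 21.0703 + 2*-4.1635 = 12.7433


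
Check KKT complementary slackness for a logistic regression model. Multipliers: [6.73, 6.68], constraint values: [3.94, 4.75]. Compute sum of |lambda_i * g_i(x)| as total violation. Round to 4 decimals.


KKT complementary slackness check:
lambda_1 * g_1 = 6.73 * 3.94 = 26.5162
lambda_2 * g_2 = 6.68 * 4.75 = 31.73
Total violation = 26.5162 + 31.73 = 58.2462


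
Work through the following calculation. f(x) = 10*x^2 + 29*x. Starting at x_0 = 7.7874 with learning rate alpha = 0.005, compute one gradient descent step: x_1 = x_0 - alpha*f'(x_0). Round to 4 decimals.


We compute the gradient at x_0 and apply the update.
f'(x) = 20*x + 29
f'(7.7874) = 20*7.7874 + 29 = 184.748
x_1 = 7.7874 - 0.005*184.748 = 6.8637


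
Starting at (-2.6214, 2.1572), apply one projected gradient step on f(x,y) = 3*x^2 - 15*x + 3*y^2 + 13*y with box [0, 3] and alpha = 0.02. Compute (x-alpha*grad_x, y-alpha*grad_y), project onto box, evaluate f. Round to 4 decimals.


Step 1: Compute gradient at (-2.6214, 2.1572).
grad_x = 2*3*-2.6214 - 15 = -30.7284
grad_y = 2*3*2.1572 + 13 = 25.9432
Step 2: Gradient step.
x_raw = -2.6214 - 0.02*-30.7284 = -2.0068
y_raw = 2.1572 - 0.02*25.9432 = 1.6383
Step 3: Project onto [0, 3].
x_proj = clip(-2.0068) = 0.0
y_proj = clip(1.6383) = 1.6383
Step 4: Evaluate f.
f(0.0, 1.6383) = 29.3508


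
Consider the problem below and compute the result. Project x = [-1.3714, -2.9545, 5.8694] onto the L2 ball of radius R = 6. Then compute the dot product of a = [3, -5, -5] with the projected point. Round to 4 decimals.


Step 1: Compute ||x|| (intermediates to 6 decimals).
||x|| = sqrt((-1.3714)^2 + (-2.9545)^2 + 5.8694^2) = 6.71265
Step 2: Project.
Since ||x|| > R, scale = R/||x|| = 6/6.71265 = 0.893835, proj(x) = scale * x
proj(x) = [-1.225805, -2.640836, 5.246275]
Step 3: Dot product.
a^T * proj(x) = 3*(-1.225805) - 5*(-2.640836) - 5*5.246275 = -16.7046


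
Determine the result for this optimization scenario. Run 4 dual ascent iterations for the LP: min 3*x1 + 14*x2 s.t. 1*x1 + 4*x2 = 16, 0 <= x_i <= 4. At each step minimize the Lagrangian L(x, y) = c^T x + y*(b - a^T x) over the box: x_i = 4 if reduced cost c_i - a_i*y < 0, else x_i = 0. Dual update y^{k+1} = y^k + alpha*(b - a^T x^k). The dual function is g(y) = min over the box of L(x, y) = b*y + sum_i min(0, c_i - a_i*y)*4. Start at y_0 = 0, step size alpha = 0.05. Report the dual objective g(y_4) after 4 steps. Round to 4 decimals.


Dual ascent for LP: min 3*x1 + 14*x2, 1*x1 + 4*x2 = 16, 0 <= x_i <= 4
Step 1: y^k = 0.0, reduced costs: (3.0, 14.0)
  x^k = (0.0, 0.0), subgradient = b - a^T x = 16.0
  y^{k+1} = 0.0 + 0.05*16.0 = 0.8
Step 2: y^k = 0.8, reduced costs: (2.2, 10.8)
  x^k = (0.0, 0.0), subgradient = b - a^T x = 16.0
  y^{k+1} = 0.8 + 0.05*16.0 = 1.6
Step 3: y^k = 1.6, reduced costs: (1.4, 7.6)
  x^k = (0.0, 0.0), subgradient = b - a^T x = 16.0
  y^{k+1} = 1.6 + 0.05*16.0 = 2.4
Step 4: y^k = 2.4, reduced costs: (0.6, 4.4)
  x^k = (0.0, 0.0), subgradient = b - a^T x = 16.0
  y^{k+1} = 2.4 + 0.05*16.0 = 3.2
Dual objective at y_4 = 3.2: reduced costs (-0.2, 1.2), box minimizer x = (4.0, 0.0)
g(y_4) = b*y + (c1 - a1*y)*x1 + (c2 - a2*y)*x2 = 16*3.2 + (-0.2)*4.0 + 1.2*0.0 = 51.2 - 0.8 + 0.0 = 50.4


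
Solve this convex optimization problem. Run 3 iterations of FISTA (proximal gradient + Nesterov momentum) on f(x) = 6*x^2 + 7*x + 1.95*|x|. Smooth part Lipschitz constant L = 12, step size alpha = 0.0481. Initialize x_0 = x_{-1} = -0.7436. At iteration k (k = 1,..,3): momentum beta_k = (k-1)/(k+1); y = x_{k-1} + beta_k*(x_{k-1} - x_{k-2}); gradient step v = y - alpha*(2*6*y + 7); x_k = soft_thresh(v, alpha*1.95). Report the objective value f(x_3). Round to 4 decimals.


FISTA on f(x) = 6*x^2 + 7*x + 1.95*|x|
L = 12, alpha = 0.0481
Iteration 1: beta = 0.0, y = -0.7436 + 0.0*(-0.7436 + 0.7436) = -0.7436
  grad(y) = -1.9232, v = y - alpha*grad = -0.6511
  prox(v) = soft_thresh(-0.6511, 0.0938) = -0.5573
Iteration 2: beta = 0.3333, y = -0.5573 + 0.3333*(-0.5573 + 0.7436) = -0.4952
  grad(y) = 1.0576, v = y - alpha*grad = -0.5461
  prox(v) = soft_thresh(-0.5461, 0.0938) = -0.4523
Iteration 3: beta = 0.5, y = -0.4523 + 0.5*(-0.4523 + 0.5573) = -0.3998
  grad(y) = 2.2028, v = y - alpha*grad = -0.5057
  prox(v) = soft_thresh(-0.5057, 0.0938) = -0.4119
f(x_3) = 6*(-0.4119)^2 + 7*(-0.4119) + 1.95*|-0.4119| = -1.0621


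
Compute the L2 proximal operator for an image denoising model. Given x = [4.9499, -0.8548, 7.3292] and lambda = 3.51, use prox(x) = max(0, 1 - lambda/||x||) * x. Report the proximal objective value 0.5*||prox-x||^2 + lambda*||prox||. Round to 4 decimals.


Step 1: Compute ||x||.
||x|| = 8.8853
Step 2: Compute scaling factor.
scale = max(0, 1 - 3.51/8.8853) = 0.605
Step 3: prox(x) = [2.9945, -0.5171, 4.4339]
||prox(x)|| = 5.3753
Step 4: Proximal objective.
0.5*||prox-x||^2 = 6.1601
lambda*||prox|| = 18.8673
Total = 25.0275


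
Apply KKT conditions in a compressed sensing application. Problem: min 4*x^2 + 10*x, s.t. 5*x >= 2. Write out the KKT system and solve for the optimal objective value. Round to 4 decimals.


Step 1: Try lambda = 0 (constraint inactive).
x_unc = -10/(2*4) = -1.25
Check: 5*-1.25 = -6.25 < 2 -- violated!
Step 2: Constraint must be active: 5*x = 2
x* = 2/5 = 0.4
lambda = (2*4*0.4 + 10)/5 = 2.64
Step 3: Compute optimal value.
f(x*) = 4*0.4^2 + 10*0.4 = 4.64


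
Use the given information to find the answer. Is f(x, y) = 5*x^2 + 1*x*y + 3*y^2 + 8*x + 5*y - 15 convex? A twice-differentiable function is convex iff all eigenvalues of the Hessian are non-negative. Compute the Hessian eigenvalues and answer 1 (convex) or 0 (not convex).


The Hessian of f(x,y) = 5*x^2 + 1*x*y + 3*y^2 + 8*x + 5*y - 15 is:
H = [[10, 1], [1, 6]]
Trace = 10 + 6 = 16
Determinant = 10*6 - (1)^2 = 59
Discriminant = (16)^2 - 4*59 = 20.0
Eigenvalues: lambda_1 = 5.7639, lambda_2 = 10.2361
The function is convex.

1


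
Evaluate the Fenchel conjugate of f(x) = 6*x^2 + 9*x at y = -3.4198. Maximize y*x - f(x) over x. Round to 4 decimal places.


f*(y) = sup_x {y*x - a*x^2 - b*x} = sup_x {(y-b)*x - a*x^2}
FOC: (y - b) - 2a*x = 0 => x* = (y - b)/(2a)
x* = (-3.4198 - 9)/(2*6) = -1.035
f*(-3.4198) = (y-b)^2/(4a) = (-3.4198 - 9)^2/(4*6)
= 154.2514/24 = 6.4271


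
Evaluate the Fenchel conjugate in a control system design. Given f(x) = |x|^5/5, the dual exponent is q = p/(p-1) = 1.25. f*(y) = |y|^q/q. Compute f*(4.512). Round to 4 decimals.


The conjugate exponent q satisfies 1/p + 1/q = 1.
p = 5, so q = 5/(5 - 1) = 1.25
|y|^q = 4.512^1.25 = 6.576
f*(4.512) = 6.576 / 1.25 = 5.2608


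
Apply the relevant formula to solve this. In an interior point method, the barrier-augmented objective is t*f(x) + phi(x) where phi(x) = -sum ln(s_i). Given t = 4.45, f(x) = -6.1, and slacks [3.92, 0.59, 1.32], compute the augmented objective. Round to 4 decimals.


Step 1: Compute log-barrier.
ln values: [1.3661, -0.5276, 0.2776]
phi = -(1.3661 - 0.5276 + 0.2776) = -1.1161
Step 2: Compute augmented objective.
t*f(x) = 4.45*-6.1 = -27.145
Total = -27.145 - 1.1161 = -28.2611


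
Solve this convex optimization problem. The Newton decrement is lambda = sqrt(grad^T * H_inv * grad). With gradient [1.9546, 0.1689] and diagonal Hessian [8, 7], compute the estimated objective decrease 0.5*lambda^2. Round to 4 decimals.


Step 1: H is diagonal, so H^(-1) * g = [0.2443, 0.0241].
Step 2: g^T H^(-1) g = sum_i g_i^2 / H_ii
  = (1.9546)^2/8 + (0.1689)^2/7
  = 0.4776 + 0.0041 = 0.4816
Step 3: Objective decrease = 0.5 * g^T H^(-1) g = 0.2408


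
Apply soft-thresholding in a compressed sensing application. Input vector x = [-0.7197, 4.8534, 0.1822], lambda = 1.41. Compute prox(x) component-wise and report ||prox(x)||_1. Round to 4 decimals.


Soft-thresholding with lambda = 1.41:
prox(-0.7197) = sign(-0.7197)*max(|-0.7197| - 1.41, 0) = 0.0
prox(4.8534) = sign(4.8534)*max(|4.8534| - 1.41, 0) = 3.4434
prox(0.1822) = sign(0.1822)*max(|0.1822| - 1.41, 0) = 0.0
prox(x) = [0.0, 3.4434, 0.0]
||prox(x)||_1 = 0.0 + 3.4434 + 0.0 = 3.4434


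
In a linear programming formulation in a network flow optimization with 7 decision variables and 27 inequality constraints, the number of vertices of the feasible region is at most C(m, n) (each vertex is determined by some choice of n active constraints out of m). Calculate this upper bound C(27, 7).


Each vertex corresponds to some choice of n active constraints out of m, so the number of vertices is at most C(m, n) = m! / (n!(m-n)!).
m = 27, n = 7
Numerator: 27 * 26 * 25 * 24 * 23 * 22 * 21
Denominator: 7! = 5040
C(27, 7) = 888030


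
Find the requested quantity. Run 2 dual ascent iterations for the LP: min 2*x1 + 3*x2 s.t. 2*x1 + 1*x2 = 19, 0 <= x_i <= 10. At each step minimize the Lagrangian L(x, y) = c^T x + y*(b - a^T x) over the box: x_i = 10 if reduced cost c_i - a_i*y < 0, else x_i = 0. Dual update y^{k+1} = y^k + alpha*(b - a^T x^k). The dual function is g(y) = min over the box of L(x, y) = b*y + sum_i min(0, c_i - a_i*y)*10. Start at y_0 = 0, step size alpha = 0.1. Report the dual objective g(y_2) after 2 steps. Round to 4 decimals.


Dual ascent for LP: min 2*x1 + 3*x2, 2*x1 + 1*x2 = 19, 0 <= x_i <= 10
Step 1: y^k = 0.0, reduced costs: (2.0, 3.0)
  x^k = (0.0, 0.0), subgradient = b - a^T x = 19.0
  y^{k+1} = 0.0 + 0.1*19.0 = 1.9
Step 2: y^k = 1.9, reduced costs: (-1.8, 1.1)
  x^k = (10.0, 0.0), subgradient = b - a^T x = -1.0
  y^{k+1} = 1.9 + 0.1*-1.0 = 1.8
Dual objective at y_2 = 1.8: reduced costs (-1.6, 1.2), box minimizer x = (10.0, 0.0)
g(y_2) = b*y + (c1 - a1*y)*x1 + (c2 - a2*y)*x2 = 19*1.8 + (-1.6)*10.0 + 1.2*0.0 = 34.2 - 16.0 + 0.0 = 18.2


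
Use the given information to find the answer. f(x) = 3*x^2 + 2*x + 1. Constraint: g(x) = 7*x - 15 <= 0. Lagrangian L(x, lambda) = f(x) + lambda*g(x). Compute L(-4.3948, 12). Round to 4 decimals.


Step 1: Evaluate f(x).
f(-4.3948) = 3*(-4.3948)^2 + 2*(-4.3948) + 1 = 50.1532
Step 2: Evaluate g(x).
g(-4.3948) = 7*-4.3948 - 15 = -45.7636
Step 3: Compute Lagrangian.
L = 50.1532 + 12*-45.7636 = -499.01


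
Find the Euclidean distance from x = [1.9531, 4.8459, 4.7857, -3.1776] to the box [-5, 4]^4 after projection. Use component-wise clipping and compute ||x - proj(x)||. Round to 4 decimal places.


Project each component onto [-5, 4].
clip(1.9531) = 1.9531, clip(4.8459) = 4.0, clip(4.7857) = 4.0, clip(-3.1776) = -3.1776
Projection = [1.9531, 4.0, 4.0, -3.1776]
Squared diffs: [0.0, 0.7155, 0.6173, 0.0]
Distance = sqrt(1.3328) = 1.1545


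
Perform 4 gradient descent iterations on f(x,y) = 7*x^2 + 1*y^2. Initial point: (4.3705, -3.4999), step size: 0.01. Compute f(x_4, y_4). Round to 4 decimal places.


Gradient descent on f(x,y) = 7*x^2 + 1*y^2.
Starting point: (4.3705, -3.4999), alpha = 0.01
Step 1: grad_x = 2*7*4.3705 = 61.187, grad_y = 2*1*-3.4999 = -6.9998
  x_1 = 4.3705 - 0.01*61.187 = 3.7586
  y_1 = -3.4999 - 0.01*-6.9998 = -3.4299
Step 2: grad_x = 2*7*3.7586 = 52.6208, grad_y = 2*1*-3.4299 = -6.8598
  x_2 = 3.7586 - 0.01*52.6208 = 3.2324
  y_2 = -3.4299 - 0.01*-6.8598 = -3.3613
Step 3: grad_x = 2*7*3.2324 = 45.2539, grad_y = 2*1*-3.3613 = -6.7226
  x_3 = 3.2324 - 0.01*45.2539 = 2.7799
  y_3 = -3.3613 - 0.01*-6.7226 = -3.2941
Step 4: grad_x = 2*7*2.7799 = 38.9184, grad_y = 2*1*-3.2941 = -6.5882
  x_4 = 2.7799 - 0.01*38.9184 = 2.3907
  y_4 = -3.2941 - 0.01*-6.5882 = -3.2282
f(2.3907, -3.2282) = 7*2.3907^2 + 1*(-3.2282)^2 = 50.4293


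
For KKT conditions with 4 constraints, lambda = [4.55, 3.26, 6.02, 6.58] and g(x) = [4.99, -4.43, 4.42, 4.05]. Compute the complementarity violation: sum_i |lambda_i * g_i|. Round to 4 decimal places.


KKT complementary slackness check:
lambda_1 * g_1 = 4.55 * 4.99 = 22.7045
lambda_2 * g_2 = 3.26 * -4.43 = -14.4418
lambda_3 * g_3 = 6.02 * 4.42 = 26.6084
lambda_4 * g_4 = 6.58 * 4.05 = 26.649
Total violation = 22.7045 + 14.4418 + 26.6084 + 26.649 = 90.4037


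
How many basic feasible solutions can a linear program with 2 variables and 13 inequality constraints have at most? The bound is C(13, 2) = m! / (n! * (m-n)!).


Each vertex corresponds to some choice of n active constraints out of m, so the number of vertices is at most C(m, n) = m! / (n!(m-n)!).
m = 13, n = 2
Numerator: 13 * 12
Denominator: 2! = 2
C(13, 2) = 78


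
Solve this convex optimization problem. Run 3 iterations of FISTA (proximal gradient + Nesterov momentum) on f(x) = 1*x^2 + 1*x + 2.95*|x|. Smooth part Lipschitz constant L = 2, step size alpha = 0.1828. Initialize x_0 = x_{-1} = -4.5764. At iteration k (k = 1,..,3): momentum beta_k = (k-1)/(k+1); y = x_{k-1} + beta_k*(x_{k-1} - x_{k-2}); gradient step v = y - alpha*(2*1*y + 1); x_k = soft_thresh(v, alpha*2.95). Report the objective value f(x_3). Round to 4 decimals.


FISTA on f(x) = 1*x^2 + 1*x + 2.95*|x|
L = 2, alpha = 0.1828
Iteration 1: beta = 0.0, y = -4.5764 + 0.0*(-4.5764 + 4.5764) = -4.5764
  grad(y) = -8.1528, v = y - alpha*grad = -3.0861
  prox(v) = soft_thresh(-3.0861, 0.5393) = -2.5468
Iteration 2: beta = 0.3333, y = -2.5468 + 0.3333*(-2.5468 + 4.5764) = -1.8703
  grad(y) = -2.7406, v = y - alpha*grad = -1.3693
  prox(v) = soft_thresh(-1.3693, 0.5393) = -0.83
Iteration 3: beta = 0.5, y = -0.83 + 0.5*(-0.83 + 2.5468) = 0.0283
  grad(y) = 1.0567, v = y - alpha*grad = -0.1648
  prox(v) = soft_thresh(-0.1648, 0.5393) = 0.0
f(x_3) = 1*0.0^2 + 1*0.0 + 2.95*|0.0| = 0.0


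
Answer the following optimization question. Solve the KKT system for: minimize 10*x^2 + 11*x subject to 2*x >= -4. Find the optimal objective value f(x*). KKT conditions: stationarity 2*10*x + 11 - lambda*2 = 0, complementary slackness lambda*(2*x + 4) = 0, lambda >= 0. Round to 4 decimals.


Step 1: Try lambda = 0 (constraint inactive).
Stationarity: 2*10*x + 11 = 0
x* = -11/(2*10) = -0.55
Check constraint: 2*-0.55 = -1.1 >= -4 -- satisfied.
Step 2: Compute optimal value.
f(x*) = 10*(-0.55)^2 + 11*(-0.55) = -3.025


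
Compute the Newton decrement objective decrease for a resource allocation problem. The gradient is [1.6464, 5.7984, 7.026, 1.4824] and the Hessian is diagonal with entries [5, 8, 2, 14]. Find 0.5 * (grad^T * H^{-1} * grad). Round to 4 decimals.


Step 1: H is diagonal, so H^(-1) * g = [0.3293, 0.7248, 3.513, 0.1059].
Step 2: g^T H^(-1) g = sum_i g_i^2 / H_ii
  = (1.6464)^2/5 + (5.7984)^2/8 + (7.026)^2/2 + (1.4824)^2/14
  = 0.5421 + 4.2027 + 24.6823 + 0.157 = 29.5841
Step 3: Objective decrease = 0.5 * g^T H^(-1) g = 14.7921


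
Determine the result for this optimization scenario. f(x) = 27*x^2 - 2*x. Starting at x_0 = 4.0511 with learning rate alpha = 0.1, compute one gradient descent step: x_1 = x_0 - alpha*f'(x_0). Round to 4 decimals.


We compute the gradient at x_0 and apply the update.
f'(x) = 54*x - 2
f'(4.0511) = 54*4.0511 - 2 = 216.7594
x_1 = 4.0511 - 0.1*216.7594 = -17.6248


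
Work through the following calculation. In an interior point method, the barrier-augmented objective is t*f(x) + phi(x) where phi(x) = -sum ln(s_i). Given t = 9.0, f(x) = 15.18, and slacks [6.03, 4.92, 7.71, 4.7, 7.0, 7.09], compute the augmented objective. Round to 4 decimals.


Step 1: Compute log-barrier.
ln values: [1.7967, 1.5933, 2.0425, 1.5476, 1.9459, 1.9587]
phi = -(1.7967 + 1.5933 + 2.0425 + 1.5476 + 1.9459 + 1.9587) = -10.8847
Step 2: Compute augmented objective.
t*f(x) = 9.0*15.18 = 136.62
Total = 136.62 - 10.8847 = 125.7353


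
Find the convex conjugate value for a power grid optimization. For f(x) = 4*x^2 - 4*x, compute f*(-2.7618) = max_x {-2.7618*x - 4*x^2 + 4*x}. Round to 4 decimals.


f*(y) = sup_x {y*x - a*x^2 - b*x} = sup_x {(y-b)*x - a*x^2}
FOC: (y - b) - 2a*x = 0 => x* = (y - b)/(2a)
x* = (-2.7618 + 4)/(2*4) = 0.1548
f*(-2.7618) = (y-b)^2/(4a) = (-2.7618 + 4)^2/(4*4)
= 1.5331/16 = 0.0958


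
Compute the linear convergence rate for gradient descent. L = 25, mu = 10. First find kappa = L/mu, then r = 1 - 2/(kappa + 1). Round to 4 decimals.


Step 1: Compute the condition number.
kappa = L/mu = 25/10 = 2.5
Step 2: Compute the convergence rate.
r = 1 - 2/(kappa + 1) = 1 - 2*mu/(L + mu) = (L - mu)/(L + mu) = 15/35 = 0.4286


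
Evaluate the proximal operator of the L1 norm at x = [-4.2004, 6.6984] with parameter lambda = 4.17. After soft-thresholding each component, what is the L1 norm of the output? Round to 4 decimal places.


Soft-thresholding with lambda = 4.17:
prox(-4.2004) = sign(-4.2004)*max(|-4.2004| - 4.17, 0) = -0.0304
prox(6.6984) = sign(6.6984)*max(|6.6984| - 4.17, 0) = 2.5284
prox(x) = [-0.0304, 2.5284]
||prox(x)||_1 = 0.0304 + 2.5284 = 2.5588


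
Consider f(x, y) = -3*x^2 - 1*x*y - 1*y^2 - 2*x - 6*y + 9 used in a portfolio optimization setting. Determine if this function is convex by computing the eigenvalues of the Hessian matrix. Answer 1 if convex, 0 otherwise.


The Hessian of f(x,y) = -3*x^2 - 1*x*y - 1*y^2 - 2*x - 6*y + 9 is:
H = [[-6, -1], [-1, -2]]
Trace = -6 - 2 = -8
Determinant = -6*-2 - (-1)^2 = 11
Discriminant = (-8)^2 - 4*11 = 20.0
Eigenvalues: lambda_1 = -6.2361, lambda_2 = -1.7639
The function is not convex.

0


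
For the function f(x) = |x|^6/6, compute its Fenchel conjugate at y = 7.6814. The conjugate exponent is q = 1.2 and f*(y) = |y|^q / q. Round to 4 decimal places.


The conjugate exponent q satisfies 1/p + 1/q = 1.
p = 6, so q = 6/(6 - 1) = 1.2
|y|^q = 7.6814^1.2 = 11.5486
f*(7.6814) = 11.5486 / 1.2 = 9.6238


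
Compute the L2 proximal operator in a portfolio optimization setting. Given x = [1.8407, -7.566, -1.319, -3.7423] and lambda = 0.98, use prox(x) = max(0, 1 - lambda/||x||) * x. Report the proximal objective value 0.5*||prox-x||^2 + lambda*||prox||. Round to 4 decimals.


Step 1: Compute ||x||.
||x|| = 8.7394
Step 2: Compute scaling factor.
scale = max(0, 1 - 0.98/8.7394) = 0.8879
Step 3: prox(x) = [1.6343, -6.7176, -1.1711, -3.3227]
||prox(x)|| = 7.7594
Step 4: Proximal objective.
0.5*||prox-x||^2 = 0.4802
lambda*||prox|| = 7.6042
Total = 8.0844


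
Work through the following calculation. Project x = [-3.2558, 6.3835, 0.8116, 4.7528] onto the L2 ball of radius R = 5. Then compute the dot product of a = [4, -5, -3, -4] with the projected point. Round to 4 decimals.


Step 1: Compute ||x|| (intermediates to 6 decimals).
||x|| = sqrt((-3.2558)^2 + 6.3835^2 + 0.8116^2 + 4.7528^2) = 8.636962
Step 2: Project.
Since ||x|| > R, scale = R/||x|| = 5/8.636962 = 0.578907, proj(x) = scale * x
proj(x) = [-1.884805, 3.695453, 0.469841, 2.751429]
Step 3: Dot product.
a^T * proj(x) = 4*(-1.884805) - 5*3.695453 - 3*0.469841 - 4*2.751429 = -38.4317


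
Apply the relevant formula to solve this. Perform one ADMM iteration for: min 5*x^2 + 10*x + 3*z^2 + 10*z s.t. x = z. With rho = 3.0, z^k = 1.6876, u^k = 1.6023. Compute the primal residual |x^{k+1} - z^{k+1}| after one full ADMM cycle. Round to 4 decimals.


ADMM iteration with rho = 3.0, z^k = 1.6876, u^k = 1.6023
Step 1: x-update.
Minimize 5*x^2 + 10*x + (3.0/2)*(x - 1.6876 + 1.6023)^2
FOC: (2*5 + 3.0)*x = -10 + 3.0*(1.6876 - 1.6023)
x^{k+1} = -0.7495
Step 2: z-update.
Minimize 3*z^2 + 10*z + (3.0/2)*(-0.7495 - z + 1.6023)^2
FOC: (2*3 + 3.0)*z = -10 + 3.0*(-0.7495 + 1.6023)
z^{k+1} = -0.8269
Step 3: u-update.
u^{k+1} = 1.6023 - 0.7495 + 0.8269 = 1.6796
Step 4: Primal residual = |-0.7495 + 0.8269| = 0.0773


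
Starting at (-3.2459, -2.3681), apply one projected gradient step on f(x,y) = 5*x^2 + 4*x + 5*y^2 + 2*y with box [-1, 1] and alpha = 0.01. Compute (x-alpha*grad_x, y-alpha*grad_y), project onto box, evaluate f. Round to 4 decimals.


Step 1: Compute gradient at (-3.2459, -2.3681).
grad_x = 2*5*-3.2459 + 4 = -28.459
grad_y = 2*5*-2.3681 + 2 = -21.681
Step 2: Gradient step.
x_raw = -3.2459 - 0.01*-28.459 = -2.9613
y_raw = -2.3681 - 0.01*-21.681 = -2.1513
Step 3: Project onto [-1, 1].
x_proj = clip(-2.9613) = -1.0
y_proj = clip(-2.1513) = -1.0
Step 4: Evaluate f.
f(-1.0, -1.0) = 4.0


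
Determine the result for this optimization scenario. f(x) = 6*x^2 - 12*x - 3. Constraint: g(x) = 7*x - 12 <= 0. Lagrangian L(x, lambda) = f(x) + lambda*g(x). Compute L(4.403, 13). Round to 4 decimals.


Step 1: Evaluate f(x).
f(4.403) = 6*4.403^2 - 12*4.403 - 3 = 60.4825
Step 2: Evaluate g(x).
g(4.403) = 7*4.403 - 12 = 18.821
Step 3: Compute Lagrangian.
L = 60.4825 + 13*18.821 = 305.1555


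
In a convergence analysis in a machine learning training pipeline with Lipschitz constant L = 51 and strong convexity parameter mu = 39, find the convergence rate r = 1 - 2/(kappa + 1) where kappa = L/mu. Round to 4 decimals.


Step 1: Compute the condition number.
kappa = L/mu = 51/39 = 1.3077
Step 2: Compute the convergence rate.
r = 1 - 2/(kappa + 1) = 1 - 2*mu/(L + mu) = (L - mu)/(L + mu) = 12/90 = 0.1333


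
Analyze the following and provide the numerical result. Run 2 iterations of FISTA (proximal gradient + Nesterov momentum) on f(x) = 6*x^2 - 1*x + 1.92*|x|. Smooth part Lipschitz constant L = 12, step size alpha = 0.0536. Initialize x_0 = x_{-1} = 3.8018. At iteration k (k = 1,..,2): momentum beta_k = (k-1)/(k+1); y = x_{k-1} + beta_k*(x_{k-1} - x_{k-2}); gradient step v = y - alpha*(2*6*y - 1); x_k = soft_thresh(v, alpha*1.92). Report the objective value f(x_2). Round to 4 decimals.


FISTA on f(x) = 6*x^2 - 1*x + 1.92*|x|
L = 12, alpha = 0.0536
Iteration 1: beta = 0.0, y = 3.8018 + 0.0*(3.8018 - 3.8018) = 3.8018
  grad(y) = 44.6216, v = y - alpha*grad = 1.4101
  prox(v) = soft_thresh(1.4101, 0.1029) = 1.3072
Iteration 2: beta = 0.3333, y = 1.3072 + 0.3333*(1.3072 - 3.8018) = 0.4756
  grad(y) = 4.7075, v = y - alpha*grad = 0.2233
  prox(v) = soft_thresh(0.2233, 0.1029) = 0.1204
f(x_2) = 6*0.1204^2 - 1*0.1204 + 1.92*|0.1204| = 0.1977


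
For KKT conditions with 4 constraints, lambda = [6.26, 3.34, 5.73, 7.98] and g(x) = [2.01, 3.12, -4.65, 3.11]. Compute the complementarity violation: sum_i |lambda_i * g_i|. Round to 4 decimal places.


KKT complementary slackness check:
lambda_1 * g_1 = 6.26 * 2.01 = 12.5826
lambda_2 * g_2 = 3.34 * 3.12 = 10.4208
lambda_3 * g_3 = 5.73 * -4.65 = -26.6445
lambda_4 * g_4 = 7.98 * 3.11 = 24.8178
Total violation = 12.5826 + 10.4208 + 26.6445 + 24.8178 = 74.4657


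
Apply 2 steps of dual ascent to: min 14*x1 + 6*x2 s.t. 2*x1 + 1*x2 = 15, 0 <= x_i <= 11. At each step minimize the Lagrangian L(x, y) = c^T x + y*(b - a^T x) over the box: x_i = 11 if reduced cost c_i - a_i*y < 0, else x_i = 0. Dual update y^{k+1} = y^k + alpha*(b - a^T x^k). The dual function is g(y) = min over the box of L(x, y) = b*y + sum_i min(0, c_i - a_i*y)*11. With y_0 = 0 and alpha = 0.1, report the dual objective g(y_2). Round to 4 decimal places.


Dual ascent for LP: min 14*x1 + 6*x2, 2*x1 + 1*x2 = 15, 0 <= x_i <= 11
Step 1: y^k = 0.0, reduced costs: (14.0, 6.0)
  x^k = (0.0, 0.0), subgradient = b - a^T x = 15.0
  y^{k+1} = 0.0 + 0.1*15.0 = 1.5
Step 2: y^k = 1.5, reduced costs: (11.0, 4.5)
  x^k = (0.0, 0.0), subgradient = b - a^T x = 15.0
  y^{k+1} = 1.5 + 0.1*15.0 = 3.0
Dual objective at y_2 = 3.0: reduced costs (8.0, 3.0), box minimizer x = (0.0, 0.0)
g(y_2) = b*y + (c1 - a1*y)*x1 + (c2 - a2*y)*x2 = 15*3.0 + 8.0*0.0 + 3.0*0.0 = 45.0 + 0.0 + 0.0 = 45.0
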